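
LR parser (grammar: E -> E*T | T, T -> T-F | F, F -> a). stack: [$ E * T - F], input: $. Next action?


handle 'T-F' on top
Action: reduce (T -> T-F)


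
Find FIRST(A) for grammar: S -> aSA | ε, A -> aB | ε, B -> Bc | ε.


Per alternative of A: FIRST(aB) = {a}; FIRST(ε) = {ε}
FIRST(A) = {a, ε}


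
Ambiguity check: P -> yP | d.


right-linear, alternatives start with distinct terminals 'y' vs 'd': unique leftmost derivation
Unambiguous


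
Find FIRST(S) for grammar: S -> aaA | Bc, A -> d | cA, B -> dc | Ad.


Per alternative of S: FIRST(aaA) = {a}; FIRST(Bc) = {c, d}
FIRST(S) = {a, c, d}


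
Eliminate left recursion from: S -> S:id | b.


Left-recursive alternatives: S:id; non-recursive: b
Introduce S': S -> bS', S' -> :idS' | ε


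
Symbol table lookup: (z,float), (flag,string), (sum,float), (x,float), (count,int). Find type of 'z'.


Lookup 'z' → type float


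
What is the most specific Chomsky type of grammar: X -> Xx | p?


Left-linear: every RHS is a terminal or one nonterminal followed by a terminal
Classification: Type 3 (Regular)


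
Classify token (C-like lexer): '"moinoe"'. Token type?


Pattern: double-quoted sequence
Type: STRING_LITERAL


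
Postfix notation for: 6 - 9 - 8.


Left to right (same or higher precedence on left)
Postfix: 6 9 - 8 -


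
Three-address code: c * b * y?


Break into single-operator statements:
t1 = c * b
t2 = t1 * y


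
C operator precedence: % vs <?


'%' is multiplicative (level 10); '<' is relational (level 7)
Higher level binds tighter
'%' has higher precedence than '<'


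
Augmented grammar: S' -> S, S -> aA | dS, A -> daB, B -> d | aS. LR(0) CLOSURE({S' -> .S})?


Start: S' -> .S
For each item with dot before a nonterminal B, add B -> .γ for every B-production
Closure: [S' -> .S, S -> .aA, S -> .dS]


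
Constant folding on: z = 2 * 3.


2 * 3 = 6 at compile time
Optimized: z = 6


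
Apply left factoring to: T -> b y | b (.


Common prefix: 'b'
Factored: T -> b T', T' -> y | (


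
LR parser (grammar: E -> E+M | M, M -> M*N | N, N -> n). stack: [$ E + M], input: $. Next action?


handle 'E+M' on top; lookahead ∈ FOLLOW(E) = {+, $}
Action: reduce (E -> E+M)


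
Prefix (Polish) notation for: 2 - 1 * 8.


'*' binds tighter: tree is (- 2 (* 1 8))
Prefix: - 2 * 1 8


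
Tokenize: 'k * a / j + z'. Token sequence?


Scan left to right, longest-match per lexeme
Tokens: ID(k), OP(*), ID(a), OP(/), ID(j), OP(+), ID(z)


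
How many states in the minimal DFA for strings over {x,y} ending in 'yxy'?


Track the longest suffix of input matching a prefix of 'yxy': 4 classes (prefixes of length 0..3)
Minimal DFA: 4 states


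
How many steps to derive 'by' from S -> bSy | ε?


Derivation: S => bSy => by
Steps: 2


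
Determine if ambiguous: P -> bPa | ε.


balanced b^n…a^n: each string has a unique parse
Unambiguous


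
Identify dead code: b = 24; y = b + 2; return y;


b is read by y's definition; y is returned
No dead code


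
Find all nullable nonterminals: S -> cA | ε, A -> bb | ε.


A nonterminal is nullable iff some alternative derives ε (directly, or every symbol in it is nullable)
Nullable: {A, S}


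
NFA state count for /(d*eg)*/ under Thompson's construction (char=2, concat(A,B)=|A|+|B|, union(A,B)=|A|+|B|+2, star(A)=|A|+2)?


Syntax tree has 3 char leaf(s), 0 union(s), 2 star(s)
chars contribute 3×2 = 6; each union adds +2; each star adds +2
Total: 6 + 0 + 4 = 10 states


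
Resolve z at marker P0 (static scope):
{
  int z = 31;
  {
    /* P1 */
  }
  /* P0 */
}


z declared in the same block as P0
z = 31


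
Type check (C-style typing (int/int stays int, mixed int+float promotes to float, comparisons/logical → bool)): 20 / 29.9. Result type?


Operand types: int / float
Rule: mixed int/float promotes to float; int/int stays int
Result type: float


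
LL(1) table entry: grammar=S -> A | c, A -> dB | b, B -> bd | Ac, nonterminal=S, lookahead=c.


For [S, c]: 'c' ∈ FIRST(c)
Entry: S -> c


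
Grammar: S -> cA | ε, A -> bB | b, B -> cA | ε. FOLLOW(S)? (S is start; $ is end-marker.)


$ ∈ FOLLOW(S). For each A -> αBβ: add FIRST(β)\{ε} to FOLLOW(B); if β nullable, add FOLLOW(A).
FOLLOW(S) = {$}


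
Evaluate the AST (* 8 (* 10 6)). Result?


Evaluate inner: (* 10 6) = 60
Evaluate root: (* 8 60) = 480
Result: 480


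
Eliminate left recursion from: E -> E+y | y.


Left-recursive alternatives: E+y; non-recursive: y
Introduce E': E -> yE', E' -> +yE' | ε


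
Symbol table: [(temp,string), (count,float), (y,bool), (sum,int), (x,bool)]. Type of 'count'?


Lookup 'count' → type float


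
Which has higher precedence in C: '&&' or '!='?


'!=' is equality (level 6); '&&' is logical AND (level 2)
Higher level binds tighter
'!=' has higher precedence than '&&'


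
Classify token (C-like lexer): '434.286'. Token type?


Pattern: digits with a decimal point
Type: FLOAT_LITERAL


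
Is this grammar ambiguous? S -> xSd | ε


balanced x^n…d^n: each string has a unique parse
Unambiguous


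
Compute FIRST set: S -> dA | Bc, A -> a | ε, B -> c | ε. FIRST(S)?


Per alternative of S: FIRST(dA) = {d}; FIRST(Bc) = {c}
FIRST(S) = {c, d}


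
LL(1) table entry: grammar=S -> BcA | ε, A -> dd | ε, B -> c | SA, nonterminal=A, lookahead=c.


For [A, c]: ε is nullable and 'c' ∈ FOLLOW(A)
Entry: A -> ε


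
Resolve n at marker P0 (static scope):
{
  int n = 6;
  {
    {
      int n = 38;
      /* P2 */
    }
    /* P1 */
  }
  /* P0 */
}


n declared in the same block as P0
n = 6


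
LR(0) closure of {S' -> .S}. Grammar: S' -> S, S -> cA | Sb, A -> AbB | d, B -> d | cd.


Start: S' -> .S
For each item with dot before a nonterminal B, add B -> .γ for every B-production
Closure: [S' -> .S, S -> .cA, S -> .Sb]


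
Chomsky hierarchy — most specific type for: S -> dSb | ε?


Single nonterminal LHS, but d^n b^n is not regular
Classification: Type 2 (Context-Free)


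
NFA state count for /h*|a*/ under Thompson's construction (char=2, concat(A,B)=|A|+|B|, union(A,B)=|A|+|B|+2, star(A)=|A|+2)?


Syntax tree has 2 char leaf(s), 1 union(s), 2 star(s)
chars contribute 2×2 = 4; each union adds +2; each star adds +2
Total: 4 + 2 + 4 = 10 states


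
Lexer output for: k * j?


Scan left to right, longest-match per lexeme
Tokens: ID(k), OP(*), ID(j)


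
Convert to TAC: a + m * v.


Break into single-operator statements:
t1 = m * v
t2 = a + t1


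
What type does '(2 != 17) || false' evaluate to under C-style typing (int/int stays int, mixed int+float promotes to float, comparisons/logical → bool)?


Operand types: bool || bool
Rule: logical operators take bool operands and yield bool
Result type: bool


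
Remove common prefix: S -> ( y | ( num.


Common prefix: '('
Factored: S -> ( S', S' -> y | num


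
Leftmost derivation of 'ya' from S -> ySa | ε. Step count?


Derivation: S => ySa => ya
Steps: 2


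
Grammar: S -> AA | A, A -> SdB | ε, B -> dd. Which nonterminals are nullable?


A nonterminal is nullable iff some alternative derives ε (directly, or every symbol in it is nullable)
Nullable: {A, S}


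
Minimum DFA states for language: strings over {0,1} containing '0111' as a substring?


KMP-style automaton: 4 progress states + 1 absorbing accept = 5
Minimal DFA: 5 states


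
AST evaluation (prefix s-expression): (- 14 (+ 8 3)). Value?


Evaluate inner: (+ 8 3) = 11
Evaluate root: (- 14 11) = 3
Result: 3


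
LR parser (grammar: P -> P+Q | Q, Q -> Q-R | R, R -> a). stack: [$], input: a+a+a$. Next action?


no handle on stack; shift 'a'
Action: shift


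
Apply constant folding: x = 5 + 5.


5 + 5 = 10 at compile time
Optimized: x = 10


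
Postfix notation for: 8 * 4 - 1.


Left to right (same or higher precedence on left)
Postfix: 8 4 * 1 -


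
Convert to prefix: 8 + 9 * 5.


'*' binds tighter: tree is (+ 8 (* 9 5))
Prefix: + 8 * 9 5


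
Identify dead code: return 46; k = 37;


statement follows a return and is unreachable
Dead: 'k = 37'


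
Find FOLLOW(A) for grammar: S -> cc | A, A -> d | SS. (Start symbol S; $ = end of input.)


$ ∈ FOLLOW(S). For each A -> αBβ: add FIRST(β)\{ε} to FOLLOW(B); if β nullable, add FOLLOW(A).
FOLLOW(A) = {$, c, d}


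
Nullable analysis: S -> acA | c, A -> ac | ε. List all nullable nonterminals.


A nonterminal is nullable iff some alternative derives ε (directly, or every symbol in it is nullable)
Nullable: {A}


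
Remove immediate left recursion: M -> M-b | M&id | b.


Left-recursive alternatives: M-b, M&id; non-recursive: b
Introduce M': M -> bM', M' -> -bM' | &idM' | ε


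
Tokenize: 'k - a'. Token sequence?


Scan left to right, longest-match per lexeme
Tokens: ID(k), OP(-), ID(a)


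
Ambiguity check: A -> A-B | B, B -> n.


precedence layered via separate nonterminal B: deterministic
Unambiguous


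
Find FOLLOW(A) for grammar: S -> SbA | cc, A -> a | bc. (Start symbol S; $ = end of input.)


$ ∈ FOLLOW(S). For each A -> αBβ: add FIRST(β)\{ε} to FOLLOW(B); if β nullable, add FOLLOW(A).
FOLLOW(A) = {$, b}


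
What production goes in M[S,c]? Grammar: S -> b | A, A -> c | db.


For [S, c]: 'c' ∈ FIRST(A)
Entry: S -> A


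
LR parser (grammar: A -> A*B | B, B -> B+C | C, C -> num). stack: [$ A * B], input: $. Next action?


handle 'A*B' on top; lookahead ∈ FOLLOW(A) = {*, $}
Action: reduce (A -> A*B)


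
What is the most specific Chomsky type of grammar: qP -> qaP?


LHS has context (more than one symbol) and |LHS| ≤ |RHS|
Classification: Type 1 (Context-Sensitive)


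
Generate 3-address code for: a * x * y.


Break into single-operator statements:
t1 = a * x
t2 = t1 * y


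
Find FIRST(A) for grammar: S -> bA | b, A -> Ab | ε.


Per alternative of A: FIRST(Ab) = {b}; FIRST(ε) = {ε}
FIRST(A) = {b, ε}


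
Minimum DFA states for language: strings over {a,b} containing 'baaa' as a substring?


KMP-style automaton: 4 progress states + 1 absorbing accept = 5
Minimal DFA: 5 states


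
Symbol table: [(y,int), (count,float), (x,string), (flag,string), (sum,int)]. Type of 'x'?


Lookup 'x' → type string


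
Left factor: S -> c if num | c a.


Common prefix: 'c'
Factored: S -> c S', S' -> if num | a


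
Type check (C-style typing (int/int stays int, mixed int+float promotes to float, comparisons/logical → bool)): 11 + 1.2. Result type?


Operand types: int + float
Rule: mixed int/float promotes to float; int/int stays int
Result type: float


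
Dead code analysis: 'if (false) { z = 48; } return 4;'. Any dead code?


condition is constant false, so the whole block is unreachable
Dead: 'if (false) { z = 48; }'


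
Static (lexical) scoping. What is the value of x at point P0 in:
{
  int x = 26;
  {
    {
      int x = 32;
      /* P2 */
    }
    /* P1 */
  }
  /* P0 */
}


x declared in the same block as P0
x = 26


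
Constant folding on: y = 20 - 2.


20 - 2 = 18 at compile time
Optimized: y = 18


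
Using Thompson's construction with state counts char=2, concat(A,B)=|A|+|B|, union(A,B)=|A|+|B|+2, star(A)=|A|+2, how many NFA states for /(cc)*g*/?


Syntax tree has 3 char leaf(s), 0 union(s), 2 star(s)
chars contribute 3×2 = 6; each union adds +2; each star adds +2
Total: 6 + 0 + 4 = 10 states


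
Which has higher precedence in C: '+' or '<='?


'+' is additive (level 9); '<=' is relational (level 7)
Higher level binds tighter
'+' has higher precedence than '<='


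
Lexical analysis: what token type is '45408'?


Pattern: digits only
Type: INTEGER_LITERAL


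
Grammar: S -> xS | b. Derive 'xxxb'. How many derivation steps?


Derivation: S => xS => xxS => xxxS => xxxb
Steps: 4


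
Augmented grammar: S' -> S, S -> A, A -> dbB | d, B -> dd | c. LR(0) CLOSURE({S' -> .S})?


Start: S' -> .S
For each item with dot before a nonterminal B, add B -> .γ for every B-production
Closure: [S' -> .S, S -> .A, A -> .dbB, A -> .d]


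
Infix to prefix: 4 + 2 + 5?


left-to-right (same/higher precedence on left): tree is (+ (+ 4 2) 5)
Prefix: + + 4 2 5


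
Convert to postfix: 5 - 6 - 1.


Left to right (same or higher precedence on left)
Postfix: 5 6 - 1 -


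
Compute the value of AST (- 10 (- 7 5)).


Evaluate inner: (- 7 5) = 2
Evaluate root: (- 10 2) = 8
Result: 8


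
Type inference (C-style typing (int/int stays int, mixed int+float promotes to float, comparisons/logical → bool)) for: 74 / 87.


Operand types: int / int
Rule: mixed int/float promotes to float; int/int stays int
Result type: int


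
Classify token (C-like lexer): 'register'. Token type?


Pattern: reserved word
Type: KEYWORD


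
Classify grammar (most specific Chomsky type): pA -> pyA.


LHS has context (more than one symbol) and |LHS| ≤ |RHS|
Classification: Type 1 (Context-Sensitive)


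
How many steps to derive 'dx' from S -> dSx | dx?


Derivation: S => dx
Steps: 1


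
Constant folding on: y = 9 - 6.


9 - 6 = 3 at compile time
Optimized: y = 3


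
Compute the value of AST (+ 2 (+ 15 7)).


Evaluate inner: (+ 15 7) = 22
Evaluate root: (+ 2 22) = 24
Result: 24


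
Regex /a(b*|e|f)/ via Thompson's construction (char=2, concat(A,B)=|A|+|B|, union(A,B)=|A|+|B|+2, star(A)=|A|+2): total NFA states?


Syntax tree has 4 char leaf(s), 2 union(s), 1 star(s)
chars contribute 4×2 = 8; each union adds +2; each star adds +2
Total: 8 + 4 + 2 = 14 states


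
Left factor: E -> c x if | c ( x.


Common prefix: 'c'
Factored: E -> c E', E' -> x if | ( x


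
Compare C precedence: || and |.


'|' is bitwise OR (level 3); '||' is logical OR (level 1)
Higher level binds tighter
'|' has higher precedence than '||'


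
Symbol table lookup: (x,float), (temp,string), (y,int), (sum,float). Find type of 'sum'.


Lookup 'sum' → type float


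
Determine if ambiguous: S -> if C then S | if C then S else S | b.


dangling else: 'if C then if C then b else b' parses two ways
Ambiguous


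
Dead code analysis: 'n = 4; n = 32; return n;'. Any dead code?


first assignment to n is overwritten before any read
Dead: 'n = 4'


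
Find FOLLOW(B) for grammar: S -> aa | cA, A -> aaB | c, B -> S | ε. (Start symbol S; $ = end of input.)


$ ∈ FOLLOW(S). For each A -> αBβ: add FIRST(β)\{ε} to FOLLOW(B); if β nullable, add FOLLOW(A).
FOLLOW(B) = {$}


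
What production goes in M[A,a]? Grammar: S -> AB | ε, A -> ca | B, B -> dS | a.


For [A, a]: 'a' ∈ FIRST(B)
Entry: A -> B


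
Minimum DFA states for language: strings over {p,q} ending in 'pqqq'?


Track the longest suffix of input matching a prefix of 'pqqq': 5 classes (prefixes of length 0..4)
Minimal DFA: 5 states


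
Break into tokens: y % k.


Scan left to right, longest-match per lexeme
Tokens: ID(y), OP(%), ID(k)


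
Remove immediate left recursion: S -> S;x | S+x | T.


Left-recursive alternatives: S;x, S+x; non-recursive: T
Introduce S': S -> TS', S' -> ;xS' | +xS' | ε


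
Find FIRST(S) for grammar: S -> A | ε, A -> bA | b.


Per alternative of S: FIRST(A) = {b}; FIRST(ε) = {ε}
FIRST(S) = {b, ε}


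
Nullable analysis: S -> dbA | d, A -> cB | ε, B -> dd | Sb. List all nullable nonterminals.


A nonterminal is nullable iff some alternative derives ε (directly, or every symbol in it is nullable)
Nullable: {A}


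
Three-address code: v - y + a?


Break into single-operator statements:
t1 = v - y
t2 = t1 + a


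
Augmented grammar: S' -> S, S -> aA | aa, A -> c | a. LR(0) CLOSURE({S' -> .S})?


Start: S' -> .S
For each item with dot before a nonterminal B, add B -> .γ for every B-production
Closure: [S' -> .S, S -> .aA, S -> .aa]


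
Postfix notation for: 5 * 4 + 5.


Left to right (same or higher precedence on left)
Postfix: 5 4 * 5 +


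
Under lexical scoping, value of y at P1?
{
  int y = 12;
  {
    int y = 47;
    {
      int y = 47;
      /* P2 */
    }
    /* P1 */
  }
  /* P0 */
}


y declared in the same block as P1
y = 47


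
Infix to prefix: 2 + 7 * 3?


'*' binds tighter: tree is (+ 2 (* 7 3))
Prefix: + 2 * 7 3


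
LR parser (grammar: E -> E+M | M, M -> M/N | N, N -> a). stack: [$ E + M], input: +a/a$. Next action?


handle 'E+M' on top; lookahead ∈ FOLLOW(E) = {+, $}
Action: reduce (E -> E+M)


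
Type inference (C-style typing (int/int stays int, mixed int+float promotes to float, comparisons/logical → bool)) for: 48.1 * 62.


Operand types: float * int
Rule: mixed int/float promotes to float; int/int stays int
Result type: float


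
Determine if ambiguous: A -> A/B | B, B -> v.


precedence layered via separate nonterminal B: deterministic
Unambiguous


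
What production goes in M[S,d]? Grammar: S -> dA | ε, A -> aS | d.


For [S, d]: 'd' ∈ FIRST(dA)
Entry: S -> dA


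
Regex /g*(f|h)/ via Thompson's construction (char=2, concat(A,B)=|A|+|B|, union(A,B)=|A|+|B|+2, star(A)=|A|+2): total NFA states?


Syntax tree has 3 char leaf(s), 1 union(s), 1 star(s)
chars contribute 3×2 = 6; each union adds +2; each star adds +2
Total: 6 + 2 + 2 = 10 states


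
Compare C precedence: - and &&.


'-' is additive (level 9); '&&' is logical AND (level 2)
Higher level binds tighter
'-' has higher precedence than '&&'


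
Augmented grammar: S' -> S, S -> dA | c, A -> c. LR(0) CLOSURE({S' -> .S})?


Start: S' -> .S
For each item with dot before a nonterminal B, add B -> .γ for every B-production
Closure: [S' -> .S, S -> .dA, S -> .c]


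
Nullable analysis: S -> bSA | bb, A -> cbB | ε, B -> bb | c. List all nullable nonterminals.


A nonterminal is nullable iff some alternative derives ε (directly, or every symbol in it is nullable)
Nullable: {A}


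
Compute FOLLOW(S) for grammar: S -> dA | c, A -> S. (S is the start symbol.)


$ ∈ FOLLOW(S). For each A -> αBβ: add FIRST(β)\{ε} to FOLLOW(B); if β nullable, add FOLLOW(A).
FOLLOW(S) = {$}


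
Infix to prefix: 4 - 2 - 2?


left-to-right (same/higher precedence on left): tree is (- (- 4 2) 2)
Prefix: - - 4 2 2


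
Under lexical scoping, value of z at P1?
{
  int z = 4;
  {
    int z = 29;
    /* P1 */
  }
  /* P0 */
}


z declared in the same block as P1
z = 29


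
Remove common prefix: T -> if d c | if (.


Common prefix: 'if'
Factored: T -> if T', T' -> d c | (


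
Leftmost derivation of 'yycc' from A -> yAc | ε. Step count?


Derivation: A => yAc => yyAcc => yycc
Steps: 3


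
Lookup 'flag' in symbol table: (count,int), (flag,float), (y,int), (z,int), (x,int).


Lookup 'flag' → type float


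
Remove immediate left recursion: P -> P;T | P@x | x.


Left-recursive alternatives: P;T, P@x; non-recursive: x
Introduce P': P -> xP', P' -> ;TP' | @xP' | ε


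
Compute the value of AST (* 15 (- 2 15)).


Evaluate inner: (- 2 15) = -13
Evaluate root: (* 15 -13) = -195
Result: -195


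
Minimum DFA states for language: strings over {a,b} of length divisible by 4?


Track length mod 4: states 0..3, accept at 0
Minimal DFA: 4 states


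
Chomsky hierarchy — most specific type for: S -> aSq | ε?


Single nonterminal LHS, but a^n q^n is not regular
Classification: Type 2 (Context-Free)


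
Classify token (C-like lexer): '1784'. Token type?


Pattern: digits only
Type: INTEGER_LITERAL


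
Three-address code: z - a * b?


Break into single-operator statements:
t1 = a * b
t2 = z - t1


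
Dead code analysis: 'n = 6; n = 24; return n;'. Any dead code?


first assignment to n is overwritten before any read
Dead: 'n = 6'


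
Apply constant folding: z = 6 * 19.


6 * 19 = 114 at compile time
Optimized: z = 114


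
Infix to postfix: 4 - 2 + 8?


Left to right (same or higher precedence on left)
Postfix: 4 2 - 8 +


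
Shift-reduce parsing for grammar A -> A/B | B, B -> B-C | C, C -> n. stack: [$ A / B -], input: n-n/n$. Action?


no handle; shift 'n'
Action: shift


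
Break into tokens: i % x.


Scan left to right, longest-match per lexeme
Tokens: ID(i), OP(%), ID(x)


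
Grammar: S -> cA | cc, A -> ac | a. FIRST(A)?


Per alternative of A: FIRST(ac) = {a}; FIRST(a) = {a}
FIRST(A) = {a}


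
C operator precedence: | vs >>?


'>>' is shift (level 8); '|' is bitwise OR (level 3)
Higher level binds tighter
'>>' has higher precedence than '|'


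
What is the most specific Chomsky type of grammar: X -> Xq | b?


Left-linear: every RHS is a terminal or one nonterminal followed by a terminal
Classification: Type 3 (Regular)


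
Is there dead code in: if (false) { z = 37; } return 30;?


condition is constant false, so the whole block is unreachable
Dead: 'if (false) { z = 37; }'


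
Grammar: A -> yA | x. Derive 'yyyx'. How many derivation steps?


Derivation: A => yA => yyA => yyyA => yyyx
Steps: 4


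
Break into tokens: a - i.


Scan left to right, longest-match per lexeme
Tokens: ID(a), OP(-), ID(i)


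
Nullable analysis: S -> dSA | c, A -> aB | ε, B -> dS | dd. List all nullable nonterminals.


A nonterminal is nullable iff some alternative derives ε (directly, or every symbol in it is nullable)
Nullable: {A}


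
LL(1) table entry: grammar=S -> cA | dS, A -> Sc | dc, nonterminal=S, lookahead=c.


For [S, c]: 'c' ∈ FIRST(cA)
Entry: S -> cA


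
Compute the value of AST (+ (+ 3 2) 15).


Evaluate inner: (+ 3 2) = 5
Evaluate root: (+ 5 15) = 20
Result: 20


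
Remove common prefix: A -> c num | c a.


Common prefix: 'c'
Factored: A -> c A', A' -> num | a


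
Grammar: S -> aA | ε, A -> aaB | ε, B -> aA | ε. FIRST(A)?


Per alternative of A: FIRST(aaB) = {a}; FIRST(ε) = {ε}
FIRST(A) = {a, ε}


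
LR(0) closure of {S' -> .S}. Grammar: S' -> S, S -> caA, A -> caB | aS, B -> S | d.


Start: S' -> .S
For each item with dot before a nonterminal B, add B -> .γ for every B-production
Closure: [S' -> .S, S -> .caA]


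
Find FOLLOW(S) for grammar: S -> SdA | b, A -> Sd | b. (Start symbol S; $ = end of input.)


$ ∈ FOLLOW(S). For each A -> αBβ: add FIRST(β)\{ε} to FOLLOW(B); if β nullable, add FOLLOW(A).
FOLLOW(S) = {$, d}


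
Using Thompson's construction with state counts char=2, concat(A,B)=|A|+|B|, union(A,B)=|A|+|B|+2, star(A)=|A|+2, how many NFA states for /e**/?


Syntax tree has 1 char leaf(s), 0 union(s), 2 star(s)
chars contribute 1×2 = 2; each union adds +2; each star adds +2
Total: 2 + 0 + 4 = 6 states


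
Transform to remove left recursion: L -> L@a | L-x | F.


Left-recursive alternatives: L@a, L-x; non-recursive: F
Introduce L': L -> FL', L' -> @aL' | -xL' | ε


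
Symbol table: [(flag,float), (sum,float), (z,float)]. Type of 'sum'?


Lookup 'sum' → type float


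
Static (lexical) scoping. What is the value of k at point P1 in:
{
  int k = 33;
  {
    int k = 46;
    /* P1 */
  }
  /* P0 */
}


k declared in the same block as P1
k = 46


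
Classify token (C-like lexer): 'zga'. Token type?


Pattern: letter/underscore followed by alphanumerics, not a keyword
Type: IDENTIFIER


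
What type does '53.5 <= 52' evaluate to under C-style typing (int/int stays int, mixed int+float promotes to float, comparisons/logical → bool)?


Operand types: float <= int
Rule: comparison yields bool
Result type: bool


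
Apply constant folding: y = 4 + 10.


4 + 10 = 14 at compile time
Optimized: y = 14


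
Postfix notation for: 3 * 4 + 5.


Left to right (same or higher precedence on left)
Postfix: 3 4 * 5 +


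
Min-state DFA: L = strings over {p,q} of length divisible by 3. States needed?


Track length mod 3: states 0..2, accept at 0
Minimal DFA: 3 states


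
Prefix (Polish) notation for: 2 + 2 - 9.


left-to-right (same/higher precedence on left): tree is (- (+ 2 2) 9)
Prefix: - + 2 2 9


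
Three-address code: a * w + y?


Break into single-operator statements:
t1 = a * w
t2 = t1 + y


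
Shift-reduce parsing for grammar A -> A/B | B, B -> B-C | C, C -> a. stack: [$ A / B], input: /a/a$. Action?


handle 'A/B' on top; lookahead ∈ FOLLOW(A) = {/, $}
Action: reduce (A -> A/B)


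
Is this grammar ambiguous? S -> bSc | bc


balanced b^n…c^n: each string has a unique parse
Unambiguous


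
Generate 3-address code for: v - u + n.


Break into single-operator statements:
t1 = v - u
t2 = t1 + n


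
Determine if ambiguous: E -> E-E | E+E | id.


'id-id+id' has two parse trees (no precedence encoded between - and +)
Ambiguous


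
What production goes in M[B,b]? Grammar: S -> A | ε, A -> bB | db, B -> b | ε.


For [B, b]: 'b' ∈ FIRST(b)
Entry: B -> b


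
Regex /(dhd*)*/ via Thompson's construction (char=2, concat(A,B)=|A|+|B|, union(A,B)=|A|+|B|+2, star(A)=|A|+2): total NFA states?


Syntax tree has 3 char leaf(s), 0 union(s), 2 star(s)
chars contribute 3×2 = 6; each union adds +2; each star adds +2
Total: 6 + 0 + 4 = 10 states


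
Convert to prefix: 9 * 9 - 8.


left-to-right (same/higher precedence on left): tree is (- (* 9 9) 8)
Prefix: - * 9 9 8


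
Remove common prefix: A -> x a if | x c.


Common prefix: 'x'
Factored: A -> x A', A' -> a if | c


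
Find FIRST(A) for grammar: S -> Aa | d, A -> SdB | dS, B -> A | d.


Per alternative of A: FIRST(SdB) = {d}; FIRST(dS) = {d}
FIRST(A) = {d}


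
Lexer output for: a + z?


Scan left to right, longest-match per lexeme
Tokens: ID(a), OP(+), ID(z)


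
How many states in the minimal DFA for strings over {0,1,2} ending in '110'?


Track the longest suffix of input matching a prefix of '110': 4 classes (prefixes of length 0..3)
Minimal DFA: 4 states


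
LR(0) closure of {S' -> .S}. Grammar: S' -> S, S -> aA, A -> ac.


Start: S' -> .S
For each item with dot before a nonterminal B, add B -> .γ for every B-production
Closure: [S' -> .S, S -> .aA]


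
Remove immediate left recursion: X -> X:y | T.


Left-recursive alternatives: X:y; non-recursive: T
Introduce X': X -> TX', X' -> :yX' | ε


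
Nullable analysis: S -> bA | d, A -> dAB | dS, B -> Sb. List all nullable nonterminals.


A nonterminal is nullable iff some alternative derives ε (directly, or every symbol in it is nullable)
Nullable: {}


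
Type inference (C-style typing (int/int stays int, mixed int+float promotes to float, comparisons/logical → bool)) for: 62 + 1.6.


Operand types: int + float
Rule: mixed int/float promotes to float; int/int stays int
Result type: float


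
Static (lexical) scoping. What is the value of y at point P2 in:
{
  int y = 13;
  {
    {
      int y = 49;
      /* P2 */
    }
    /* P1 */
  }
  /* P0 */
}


y declared in the same block as P2
y = 49


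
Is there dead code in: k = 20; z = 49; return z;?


k is assigned but never read
Dead: 'k = 20'


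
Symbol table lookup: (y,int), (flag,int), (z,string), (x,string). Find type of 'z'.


Lookup 'z' → type string


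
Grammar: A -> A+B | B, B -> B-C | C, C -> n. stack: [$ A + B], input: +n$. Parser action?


handle 'A+B' on top; lookahead ∈ FOLLOW(A) = {+, $}
Action: reduce (A -> A+B)


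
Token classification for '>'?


Pattern: operator symbol
Type: OPERATOR


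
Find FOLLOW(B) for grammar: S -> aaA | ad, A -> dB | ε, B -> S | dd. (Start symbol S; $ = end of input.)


$ ∈ FOLLOW(S). For each A -> αBβ: add FIRST(β)\{ε} to FOLLOW(B); if β nullable, add FOLLOW(A).
FOLLOW(B) = {$}


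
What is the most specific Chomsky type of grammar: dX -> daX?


LHS has context (more than one symbol) and |LHS| ≤ |RHS|
Classification: Type 1 (Context-Sensitive)


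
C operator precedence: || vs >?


'>' is relational (level 7); '||' is logical OR (level 1)
Higher level binds tighter
'>' has higher precedence than '||'


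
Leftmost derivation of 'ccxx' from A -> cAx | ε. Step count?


Derivation: A => cAx => ccAxx => ccxx
Steps: 3


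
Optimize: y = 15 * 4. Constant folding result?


15 * 4 = 60 at compile time
Optimized: y = 60


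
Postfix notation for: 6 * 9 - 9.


Left to right (same or higher precedence on left)
Postfix: 6 9 * 9 -


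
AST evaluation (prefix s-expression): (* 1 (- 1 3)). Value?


Evaluate inner: (- 1 3) = -2
Evaluate root: (* 1 -2) = -2
Result: -2


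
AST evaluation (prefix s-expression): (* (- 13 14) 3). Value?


Evaluate inner: (- 13 14) = -1
Evaluate root: (* -1 3) = -3
Result: -3


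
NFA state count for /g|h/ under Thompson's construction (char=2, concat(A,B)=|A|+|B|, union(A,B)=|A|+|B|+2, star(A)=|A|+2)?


Syntax tree has 2 char leaf(s), 1 union(s), 0 star(s)
chars contribute 2×2 = 4; each union adds +2; each star adds +2
Total: 4 + 2 + 0 = 6 states


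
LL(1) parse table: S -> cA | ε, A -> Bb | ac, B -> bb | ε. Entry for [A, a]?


For [A, a]: 'a' ∈ FIRST(ac)
Entry: A -> ac


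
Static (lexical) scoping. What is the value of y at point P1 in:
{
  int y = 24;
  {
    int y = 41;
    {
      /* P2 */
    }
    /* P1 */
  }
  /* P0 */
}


y declared in the same block as P1
y = 41


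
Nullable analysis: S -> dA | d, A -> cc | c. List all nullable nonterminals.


A nonterminal is nullable iff some alternative derives ε (directly, or every symbol in it is nullable)
Nullable: {}


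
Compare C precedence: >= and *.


'*' is multiplicative (level 10); '>=' is relational (level 7)
Higher level binds tighter
'*' has higher precedence than '>='


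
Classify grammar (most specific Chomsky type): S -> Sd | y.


Left-linear: every RHS is a terminal or one nonterminal followed by a terminal
Classification: Type 3 (Regular)


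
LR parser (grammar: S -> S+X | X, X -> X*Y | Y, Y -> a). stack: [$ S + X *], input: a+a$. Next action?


no handle; shift 'a'
Action: shift


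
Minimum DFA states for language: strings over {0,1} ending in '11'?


Track the longest suffix of input matching a prefix of '11': 3 classes (prefixes of length 0..2)
Minimal DFA: 3 states


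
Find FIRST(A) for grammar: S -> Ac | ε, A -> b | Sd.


Per alternative of A: FIRST(b) = {b}; FIRST(Sd) = {b, d}
FIRST(A) = {b, d}


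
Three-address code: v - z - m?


Break into single-operator statements:
t1 = v - z
t2 = t1 - m


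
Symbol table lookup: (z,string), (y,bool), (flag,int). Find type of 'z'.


Lookup 'z' → type string


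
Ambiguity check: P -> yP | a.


right-linear, alternatives start with distinct terminals 'y' vs 'a': unique leftmost derivation
Unambiguous


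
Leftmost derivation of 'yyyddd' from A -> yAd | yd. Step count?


Derivation: A => yAd => yyAdd => yyyddd
Steps: 3


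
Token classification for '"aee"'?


Pattern: double-quoted sequence
Type: STRING_LITERAL


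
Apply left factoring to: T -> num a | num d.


Common prefix: 'num'
Factored: T -> num T', T' -> a | d


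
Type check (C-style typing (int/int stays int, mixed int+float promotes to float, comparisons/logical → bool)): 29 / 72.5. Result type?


Operand types: int / float
Rule: mixed int/float promotes to float; int/int stays int
Result type: float


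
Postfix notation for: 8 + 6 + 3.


Left to right (same or higher precedence on left)
Postfix: 8 6 + 3 +


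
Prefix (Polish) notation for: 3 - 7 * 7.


'*' binds tighter: tree is (- 3 (* 7 7))
Prefix: - 3 * 7 7


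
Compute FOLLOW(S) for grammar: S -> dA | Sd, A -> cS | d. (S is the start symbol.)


$ ∈ FOLLOW(S). For each A -> αBβ: add FIRST(β)\{ε} to FOLLOW(B); if β nullable, add FOLLOW(A).
FOLLOW(S) = {$, d}


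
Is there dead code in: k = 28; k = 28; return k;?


first assignment to k is overwritten before any read
Dead: 'k = 28'


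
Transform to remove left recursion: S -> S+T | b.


Left-recursive alternatives: S+T; non-recursive: b
Introduce S': S -> bS', S' -> +TS' | ε


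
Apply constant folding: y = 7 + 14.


7 + 14 = 21 at compile time
Optimized: y = 21


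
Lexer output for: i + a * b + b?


Scan left to right, longest-match per lexeme
Tokens: ID(i), OP(+), ID(a), OP(*), ID(b), OP(+), ID(b)


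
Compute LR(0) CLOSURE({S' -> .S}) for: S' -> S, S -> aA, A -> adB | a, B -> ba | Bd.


Start: S' -> .S
For each item with dot before a nonterminal B, add B -> .γ for every B-production
Closure: [S' -> .S, S -> .aA]


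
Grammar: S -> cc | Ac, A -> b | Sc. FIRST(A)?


Per alternative of A: FIRST(b) = {b}; FIRST(Sc) = {b, c}
FIRST(A) = {b, c}


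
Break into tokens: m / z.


Scan left to right, longest-match per lexeme
Tokens: ID(m), OP(/), ID(z)


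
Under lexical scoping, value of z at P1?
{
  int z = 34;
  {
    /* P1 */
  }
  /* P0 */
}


P1's block does not declare z; resolves to the enclosing declaration at depth 0
z = 34


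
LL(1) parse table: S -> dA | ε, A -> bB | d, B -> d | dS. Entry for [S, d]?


For [S, d]: 'd' ∈ FIRST(dA)
Entry: S -> dA


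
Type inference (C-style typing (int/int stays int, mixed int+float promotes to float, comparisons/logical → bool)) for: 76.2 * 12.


Operand types: float * int
Rule: mixed int/float promotes to float; int/int stays int
Result type: float


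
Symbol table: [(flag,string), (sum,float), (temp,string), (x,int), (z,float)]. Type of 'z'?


Lookup 'z' → type float


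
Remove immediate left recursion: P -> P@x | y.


Left-recursive alternatives: P@x; non-recursive: y
Introduce P': P -> yP', P' -> @xP' | ε


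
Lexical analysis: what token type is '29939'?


Pattern: digits only
Type: INTEGER_LITERAL


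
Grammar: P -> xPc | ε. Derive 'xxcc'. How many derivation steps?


Derivation: P => xPc => xxPcc => xxcc
Steps: 3


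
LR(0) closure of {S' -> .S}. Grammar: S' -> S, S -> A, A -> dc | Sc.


Start: S' -> .S
For each item with dot before a nonterminal B, add B -> .γ for every B-production
Closure: [S' -> .S, S -> .A, A -> .dc, A -> .Sc]


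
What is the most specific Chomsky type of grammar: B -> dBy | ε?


Single nonterminal LHS, but d^n y^n is not regular
Classification: Type 2 (Context-Free)


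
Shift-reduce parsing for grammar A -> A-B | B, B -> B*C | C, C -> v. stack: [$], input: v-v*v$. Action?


no handle on stack; shift 'v'
Action: shift


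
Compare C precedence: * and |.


'*' is multiplicative (level 10); '|' is bitwise OR (level 3)
Higher level binds tighter
'*' has higher precedence than '|'


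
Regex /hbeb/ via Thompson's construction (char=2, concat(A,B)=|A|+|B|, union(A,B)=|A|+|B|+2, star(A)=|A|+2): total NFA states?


Syntax tree has 4 char leaf(s), 0 union(s), 0 star(s)
chars contribute 4×2 = 8; each union adds +2; each star adds +2
Total: 8 + 0 + 0 = 8 states


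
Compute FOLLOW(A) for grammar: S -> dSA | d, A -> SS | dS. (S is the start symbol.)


$ ∈ FOLLOW(S). For each A -> αBβ: add FIRST(β)\{ε} to FOLLOW(B); if β nullable, add FOLLOW(A).
FOLLOW(A) = {$, d}


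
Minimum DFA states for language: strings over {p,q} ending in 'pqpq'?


Track the longest suffix of input matching a prefix of 'pqpq': 5 classes (prefixes of length 0..4)
Minimal DFA: 5 states


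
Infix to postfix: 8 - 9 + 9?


Left to right (same or higher precedence on left)
Postfix: 8 9 - 9 +


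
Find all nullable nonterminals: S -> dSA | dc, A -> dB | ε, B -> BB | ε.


A nonterminal is nullable iff some alternative derives ε (directly, or every symbol in it is nullable)
Nullable: {A, B}


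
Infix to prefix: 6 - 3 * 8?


'*' binds tighter: tree is (- 6 (* 3 8))
Prefix: - 6 * 3 8


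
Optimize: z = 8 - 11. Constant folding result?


8 - 11 = -3 at compile time
Optimized: z = -3


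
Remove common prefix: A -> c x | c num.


Common prefix: 'c'
Factored: A -> c A', A' -> x | num


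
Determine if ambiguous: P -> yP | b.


right-linear, alternatives start with distinct terminals 'y' vs 'b': unique leftmost derivation
Unambiguous


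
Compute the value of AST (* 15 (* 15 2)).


Evaluate inner: (* 15 2) = 30
Evaluate root: (* 15 30) = 450
Result: 450


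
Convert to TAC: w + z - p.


Break into single-operator statements:
t1 = w + z
t2 = t1 - p


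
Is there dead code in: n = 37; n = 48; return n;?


first assignment to n is overwritten before any read
Dead: 'n = 37'


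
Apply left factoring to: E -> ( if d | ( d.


Common prefix: '('
Factored: E -> ( E', E' -> if d | d


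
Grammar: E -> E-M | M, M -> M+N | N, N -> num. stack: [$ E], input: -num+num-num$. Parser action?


shift '-' to continue E -> E-M
Action: shift


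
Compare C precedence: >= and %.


'%' is multiplicative (level 10); '>=' is relational (level 7)
Higher level binds tighter
'%' has higher precedence than '>='


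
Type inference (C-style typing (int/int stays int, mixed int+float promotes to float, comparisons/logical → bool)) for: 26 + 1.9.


Operand types: int + float
Rule: mixed int/float promotes to float; int/int stays int
Result type: float


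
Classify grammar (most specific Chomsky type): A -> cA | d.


Right-linear: every RHS is a terminal or a terminal followed by one nonterminal
Classification: Type 3 (Regular)


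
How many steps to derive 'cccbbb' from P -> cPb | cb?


Derivation: P => cPb => ccPbb => cccbbb
Steps: 3


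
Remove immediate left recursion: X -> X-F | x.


Left-recursive alternatives: X-F; non-recursive: x
Introduce X': X -> xX', X' -> -FX' | ε


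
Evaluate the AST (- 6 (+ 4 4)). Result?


Evaluate inner: (+ 4 4) = 8
Evaluate root: (- 6 8) = -2
Result: -2


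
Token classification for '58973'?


Pattern: digits only
Type: INTEGER_LITERAL


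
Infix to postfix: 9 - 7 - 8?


Left to right (same or higher precedence on left)
Postfix: 9 7 - 8 -


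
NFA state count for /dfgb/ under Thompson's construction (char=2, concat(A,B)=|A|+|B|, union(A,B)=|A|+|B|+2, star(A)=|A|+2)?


Syntax tree has 4 char leaf(s), 0 union(s), 0 star(s)
chars contribute 4×2 = 8; each union adds +2; each star adds +2
Total: 8 + 0 + 0 = 8 states


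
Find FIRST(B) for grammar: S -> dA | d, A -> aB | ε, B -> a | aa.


Per alternative of B: FIRST(a) = {a}; FIRST(aa) = {a}
FIRST(B) = {a}


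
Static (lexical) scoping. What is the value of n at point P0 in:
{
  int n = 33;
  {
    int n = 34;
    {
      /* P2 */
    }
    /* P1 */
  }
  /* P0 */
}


n declared in the same block as P0
n = 33


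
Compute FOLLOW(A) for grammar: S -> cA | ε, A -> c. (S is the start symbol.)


$ ∈ FOLLOW(S). For each A -> αBβ: add FIRST(β)\{ε} to FOLLOW(B); if β nullable, add FOLLOW(A).
FOLLOW(A) = {$}


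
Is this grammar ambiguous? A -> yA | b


right-linear, alternatives start with distinct terminals 'y' vs 'b': unique leftmost derivation
Unambiguous


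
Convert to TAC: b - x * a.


Break into single-operator statements:
t1 = x * a
t2 = b - t1


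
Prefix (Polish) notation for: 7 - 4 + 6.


left-to-right (same/higher precedence on left): tree is (+ (- 7 4) 6)
Prefix: + - 7 4 6


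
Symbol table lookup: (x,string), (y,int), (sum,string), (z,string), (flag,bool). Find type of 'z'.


Lookup 'z' → type string


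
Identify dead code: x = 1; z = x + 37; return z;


x is read by z's definition; z is returned
No dead code
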